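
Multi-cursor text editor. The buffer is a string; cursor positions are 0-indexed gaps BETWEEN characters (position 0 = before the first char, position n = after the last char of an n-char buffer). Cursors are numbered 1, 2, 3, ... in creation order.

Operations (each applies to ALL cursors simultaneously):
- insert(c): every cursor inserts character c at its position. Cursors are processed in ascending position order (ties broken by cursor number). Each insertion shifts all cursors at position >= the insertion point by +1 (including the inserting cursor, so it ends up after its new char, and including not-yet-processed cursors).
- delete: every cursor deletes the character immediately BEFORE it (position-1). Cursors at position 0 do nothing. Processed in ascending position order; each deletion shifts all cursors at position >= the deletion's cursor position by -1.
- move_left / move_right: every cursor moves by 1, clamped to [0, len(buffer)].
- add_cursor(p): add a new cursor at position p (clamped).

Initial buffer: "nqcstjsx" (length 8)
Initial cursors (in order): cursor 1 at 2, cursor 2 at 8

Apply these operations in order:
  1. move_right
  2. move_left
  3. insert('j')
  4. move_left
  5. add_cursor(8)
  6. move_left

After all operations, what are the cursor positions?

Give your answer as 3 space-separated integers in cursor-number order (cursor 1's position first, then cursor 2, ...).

After op 1 (move_right): buffer="nqcstjsx" (len 8), cursors c1@3 c2@8, authorship ........
After op 2 (move_left): buffer="nqcstjsx" (len 8), cursors c1@2 c2@7, authorship ........
After op 3 (insert('j')): buffer="nqjcstjsjx" (len 10), cursors c1@3 c2@9, authorship ..1.....2.
After op 4 (move_left): buffer="nqjcstjsjx" (len 10), cursors c1@2 c2@8, authorship ..1.....2.
After op 5 (add_cursor(8)): buffer="nqjcstjsjx" (len 10), cursors c1@2 c2@8 c3@8, authorship ..1.....2.
After op 6 (move_left): buffer="nqjcstjsjx" (len 10), cursors c1@1 c2@7 c3@7, authorship ..1.....2.

Answer: 1 7 7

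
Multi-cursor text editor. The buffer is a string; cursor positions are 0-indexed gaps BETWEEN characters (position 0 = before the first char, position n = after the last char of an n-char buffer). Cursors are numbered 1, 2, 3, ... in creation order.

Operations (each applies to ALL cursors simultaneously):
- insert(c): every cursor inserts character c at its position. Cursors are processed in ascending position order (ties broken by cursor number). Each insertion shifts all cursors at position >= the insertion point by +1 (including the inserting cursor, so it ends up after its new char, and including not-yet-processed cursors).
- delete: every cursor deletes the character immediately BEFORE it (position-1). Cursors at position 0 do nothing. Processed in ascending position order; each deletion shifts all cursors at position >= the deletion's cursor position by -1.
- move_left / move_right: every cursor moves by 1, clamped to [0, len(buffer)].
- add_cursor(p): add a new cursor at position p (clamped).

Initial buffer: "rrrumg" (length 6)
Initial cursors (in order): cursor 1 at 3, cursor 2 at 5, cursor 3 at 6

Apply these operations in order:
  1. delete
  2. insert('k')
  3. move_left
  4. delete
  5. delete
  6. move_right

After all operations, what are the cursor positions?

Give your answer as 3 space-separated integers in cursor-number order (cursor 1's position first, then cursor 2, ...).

Answer: 1 1 1

Derivation:
After op 1 (delete): buffer="rru" (len 3), cursors c1@2 c2@3 c3@3, authorship ...
After op 2 (insert('k')): buffer="rrkukk" (len 6), cursors c1@3 c2@6 c3@6, authorship ..1.23
After op 3 (move_left): buffer="rrkukk" (len 6), cursors c1@2 c2@5 c3@5, authorship ..1.23
After op 4 (delete): buffer="rkk" (len 3), cursors c1@1 c2@2 c3@2, authorship .13
After op 5 (delete): buffer="k" (len 1), cursors c1@0 c2@0 c3@0, authorship 3
After op 6 (move_right): buffer="k" (len 1), cursors c1@1 c2@1 c3@1, authorship 3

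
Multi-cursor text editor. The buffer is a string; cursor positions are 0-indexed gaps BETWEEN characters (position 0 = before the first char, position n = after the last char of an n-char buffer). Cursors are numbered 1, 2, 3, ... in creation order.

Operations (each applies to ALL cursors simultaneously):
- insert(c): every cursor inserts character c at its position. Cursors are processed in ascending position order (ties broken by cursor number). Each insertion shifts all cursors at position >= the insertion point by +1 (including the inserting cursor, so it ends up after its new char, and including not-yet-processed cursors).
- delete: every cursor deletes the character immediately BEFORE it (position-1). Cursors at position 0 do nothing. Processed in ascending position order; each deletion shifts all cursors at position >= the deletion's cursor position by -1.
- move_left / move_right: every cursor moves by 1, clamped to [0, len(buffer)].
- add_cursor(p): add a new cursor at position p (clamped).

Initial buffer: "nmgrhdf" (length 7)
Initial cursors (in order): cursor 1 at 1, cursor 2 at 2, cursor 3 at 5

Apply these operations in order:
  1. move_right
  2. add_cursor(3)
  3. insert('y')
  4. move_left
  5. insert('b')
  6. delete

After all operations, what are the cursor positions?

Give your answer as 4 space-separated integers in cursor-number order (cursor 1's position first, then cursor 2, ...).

After op 1 (move_right): buffer="nmgrhdf" (len 7), cursors c1@2 c2@3 c3@6, authorship .......
After op 2 (add_cursor(3)): buffer="nmgrhdf" (len 7), cursors c1@2 c2@3 c4@3 c3@6, authorship .......
After op 3 (insert('y')): buffer="nmygyyrhdyf" (len 11), cursors c1@3 c2@6 c4@6 c3@10, authorship ..1.24...3.
After op 4 (move_left): buffer="nmygyyrhdyf" (len 11), cursors c1@2 c2@5 c4@5 c3@9, authorship ..1.24...3.
After op 5 (insert('b')): buffer="nmbygybbyrhdbyf" (len 15), cursors c1@3 c2@8 c4@8 c3@13, authorship ..11.2244...33.
After op 6 (delete): buffer="nmygyyrhdyf" (len 11), cursors c1@2 c2@5 c4@5 c3@9, authorship ..1.24...3.

Answer: 2 5 9 5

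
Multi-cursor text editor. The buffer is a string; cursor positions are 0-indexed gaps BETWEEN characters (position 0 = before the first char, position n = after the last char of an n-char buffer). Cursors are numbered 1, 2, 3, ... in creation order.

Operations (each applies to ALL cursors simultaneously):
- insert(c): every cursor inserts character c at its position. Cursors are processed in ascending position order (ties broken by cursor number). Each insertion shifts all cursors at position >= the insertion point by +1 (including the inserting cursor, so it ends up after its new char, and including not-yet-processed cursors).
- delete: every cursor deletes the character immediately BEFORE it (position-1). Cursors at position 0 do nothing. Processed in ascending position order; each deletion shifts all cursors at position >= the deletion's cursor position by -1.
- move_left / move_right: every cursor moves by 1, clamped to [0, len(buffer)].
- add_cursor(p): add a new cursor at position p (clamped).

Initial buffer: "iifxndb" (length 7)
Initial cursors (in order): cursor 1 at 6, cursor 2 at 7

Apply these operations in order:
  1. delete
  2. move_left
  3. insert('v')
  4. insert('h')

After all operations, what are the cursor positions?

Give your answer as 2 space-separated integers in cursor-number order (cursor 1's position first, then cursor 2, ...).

Answer: 8 8

Derivation:
After op 1 (delete): buffer="iifxn" (len 5), cursors c1@5 c2@5, authorship .....
After op 2 (move_left): buffer="iifxn" (len 5), cursors c1@4 c2@4, authorship .....
After op 3 (insert('v')): buffer="iifxvvn" (len 7), cursors c1@6 c2@6, authorship ....12.
After op 4 (insert('h')): buffer="iifxvvhhn" (len 9), cursors c1@8 c2@8, authorship ....1212.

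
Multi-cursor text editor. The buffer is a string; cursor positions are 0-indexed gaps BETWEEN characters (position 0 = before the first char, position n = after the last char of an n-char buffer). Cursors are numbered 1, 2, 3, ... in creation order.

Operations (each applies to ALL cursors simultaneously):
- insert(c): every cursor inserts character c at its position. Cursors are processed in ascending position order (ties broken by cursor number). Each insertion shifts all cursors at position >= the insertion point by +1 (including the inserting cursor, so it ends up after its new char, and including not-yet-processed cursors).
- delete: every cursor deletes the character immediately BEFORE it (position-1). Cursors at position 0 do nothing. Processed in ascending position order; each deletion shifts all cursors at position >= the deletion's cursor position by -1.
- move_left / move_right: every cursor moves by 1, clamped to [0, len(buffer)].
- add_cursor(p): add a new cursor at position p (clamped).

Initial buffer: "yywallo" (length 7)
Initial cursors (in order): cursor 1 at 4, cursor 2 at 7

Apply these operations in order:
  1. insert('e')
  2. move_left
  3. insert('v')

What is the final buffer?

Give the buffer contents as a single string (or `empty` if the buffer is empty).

After op 1 (insert('e')): buffer="yywaelloe" (len 9), cursors c1@5 c2@9, authorship ....1...2
After op 2 (move_left): buffer="yywaelloe" (len 9), cursors c1@4 c2@8, authorship ....1...2
After op 3 (insert('v')): buffer="yywavellove" (len 11), cursors c1@5 c2@10, authorship ....11...22

Answer: yywavellove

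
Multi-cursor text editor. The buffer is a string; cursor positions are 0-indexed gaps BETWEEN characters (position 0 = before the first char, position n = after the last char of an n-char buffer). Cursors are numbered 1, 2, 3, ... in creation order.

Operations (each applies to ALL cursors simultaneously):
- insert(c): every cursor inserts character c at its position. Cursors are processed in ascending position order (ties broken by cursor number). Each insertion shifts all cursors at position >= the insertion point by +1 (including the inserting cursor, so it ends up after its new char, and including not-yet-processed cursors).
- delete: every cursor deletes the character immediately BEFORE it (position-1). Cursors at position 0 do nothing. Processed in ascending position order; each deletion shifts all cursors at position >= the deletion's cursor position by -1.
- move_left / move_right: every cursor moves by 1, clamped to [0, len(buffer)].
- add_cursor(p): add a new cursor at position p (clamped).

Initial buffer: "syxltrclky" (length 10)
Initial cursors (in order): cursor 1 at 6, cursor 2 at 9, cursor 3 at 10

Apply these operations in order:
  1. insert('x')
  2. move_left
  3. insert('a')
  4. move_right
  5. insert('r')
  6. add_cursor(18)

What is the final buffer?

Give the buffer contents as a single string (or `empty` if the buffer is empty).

After op 1 (insert('x')): buffer="syxltrxclkxyx" (len 13), cursors c1@7 c2@11 c3@13, authorship ......1...2.3
After op 2 (move_left): buffer="syxltrxclkxyx" (len 13), cursors c1@6 c2@10 c3@12, authorship ......1...2.3
After op 3 (insert('a')): buffer="syxltraxclkaxyax" (len 16), cursors c1@7 c2@12 c3@15, authorship ......11...22.33
After op 4 (move_right): buffer="syxltraxclkaxyax" (len 16), cursors c1@8 c2@13 c3@16, authorship ......11...22.33
After op 5 (insert('r')): buffer="syxltraxrclkaxryaxr" (len 19), cursors c1@9 c2@15 c3@19, authorship ......111...222.333
After op 6 (add_cursor(18)): buffer="syxltraxrclkaxryaxr" (len 19), cursors c1@9 c2@15 c4@18 c3@19, authorship ......111...222.333

Answer: syxltraxrclkaxryaxr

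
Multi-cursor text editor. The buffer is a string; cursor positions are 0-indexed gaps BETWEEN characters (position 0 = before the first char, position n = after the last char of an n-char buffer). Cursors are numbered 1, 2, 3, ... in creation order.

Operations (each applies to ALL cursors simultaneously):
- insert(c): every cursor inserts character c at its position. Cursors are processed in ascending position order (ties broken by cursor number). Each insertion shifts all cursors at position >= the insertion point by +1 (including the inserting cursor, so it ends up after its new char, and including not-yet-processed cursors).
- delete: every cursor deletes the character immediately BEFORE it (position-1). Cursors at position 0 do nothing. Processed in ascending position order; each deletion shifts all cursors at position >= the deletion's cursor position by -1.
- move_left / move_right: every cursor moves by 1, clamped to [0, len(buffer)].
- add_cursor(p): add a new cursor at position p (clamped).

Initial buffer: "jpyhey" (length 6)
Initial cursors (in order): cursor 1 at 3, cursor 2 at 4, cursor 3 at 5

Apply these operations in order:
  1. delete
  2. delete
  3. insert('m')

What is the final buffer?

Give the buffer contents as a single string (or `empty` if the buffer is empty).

Answer: mmmy

Derivation:
After op 1 (delete): buffer="jpy" (len 3), cursors c1@2 c2@2 c3@2, authorship ...
After op 2 (delete): buffer="y" (len 1), cursors c1@0 c2@0 c3@0, authorship .
After op 3 (insert('m')): buffer="mmmy" (len 4), cursors c1@3 c2@3 c3@3, authorship 123.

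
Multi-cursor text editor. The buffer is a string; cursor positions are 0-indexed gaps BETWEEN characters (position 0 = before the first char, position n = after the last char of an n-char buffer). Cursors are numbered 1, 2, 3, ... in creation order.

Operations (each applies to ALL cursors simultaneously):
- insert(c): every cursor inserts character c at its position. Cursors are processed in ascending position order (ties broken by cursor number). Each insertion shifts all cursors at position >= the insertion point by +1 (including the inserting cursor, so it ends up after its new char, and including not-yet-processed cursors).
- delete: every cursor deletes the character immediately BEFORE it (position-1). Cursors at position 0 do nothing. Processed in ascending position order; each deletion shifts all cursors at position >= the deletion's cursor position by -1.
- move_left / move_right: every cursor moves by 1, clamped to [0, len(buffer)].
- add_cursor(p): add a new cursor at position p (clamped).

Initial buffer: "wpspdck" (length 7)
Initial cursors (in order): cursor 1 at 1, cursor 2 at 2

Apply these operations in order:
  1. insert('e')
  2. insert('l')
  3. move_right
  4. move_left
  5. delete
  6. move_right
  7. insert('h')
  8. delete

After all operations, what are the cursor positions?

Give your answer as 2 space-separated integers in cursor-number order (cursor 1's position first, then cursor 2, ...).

After op 1 (insert('e')): buffer="wepespdck" (len 9), cursors c1@2 c2@4, authorship .1.2.....
After op 2 (insert('l')): buffer="welpelspdck" (len 11), cursors c1@3 c2@6, authorship .11.22.....
After op 3 (move_right): buffer="welpelspdck" (len 11), cursors c1@4 c2@7, authorship .11.22.....
After op 4 (move_left): buffer="welpelspdck" (len 11), cursors c1@3 c2@6, authorship .11.22.....
After op 5 (delete): buffer="wepespdck" (len 9), cursors c1@2 c2@4, authorship .1.2.....
After op 6 (move_right): buffer="wepespdck" (len 9), cursors c1@3 c2@5, authorship .1.2.....
After op 7 (insert('h')): buffer="wepheshpdck" (len 11), cursors c1@4 c2@7, authorship .1.12.2....
After op 8 (delete): buffer="wepespdck" (len 9), cursors c1@3 c2@5, authorship .1.2.....

Answer: 3 5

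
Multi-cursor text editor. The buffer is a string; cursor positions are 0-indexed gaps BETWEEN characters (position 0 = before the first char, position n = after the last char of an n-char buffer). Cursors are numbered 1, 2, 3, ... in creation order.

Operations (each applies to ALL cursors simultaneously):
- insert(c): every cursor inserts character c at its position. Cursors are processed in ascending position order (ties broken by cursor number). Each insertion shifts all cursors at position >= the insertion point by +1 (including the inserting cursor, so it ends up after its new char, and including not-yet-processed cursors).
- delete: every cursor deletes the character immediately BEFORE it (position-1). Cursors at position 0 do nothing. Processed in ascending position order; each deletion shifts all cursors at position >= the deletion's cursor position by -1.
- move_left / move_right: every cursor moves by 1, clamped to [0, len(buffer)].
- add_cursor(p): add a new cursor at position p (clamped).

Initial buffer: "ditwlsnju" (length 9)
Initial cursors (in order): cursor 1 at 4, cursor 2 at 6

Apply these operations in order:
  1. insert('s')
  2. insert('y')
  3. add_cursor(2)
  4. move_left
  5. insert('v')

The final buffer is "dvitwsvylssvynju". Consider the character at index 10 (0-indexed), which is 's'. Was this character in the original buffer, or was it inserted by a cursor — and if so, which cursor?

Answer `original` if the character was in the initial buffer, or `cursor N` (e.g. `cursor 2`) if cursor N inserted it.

After op 1 (insert('s')): buffer="ditwslssnju" (len 11), cursors c1@5 c2@8, authorship ....1..2...
After op 2 (insert('y')): buffer="ditwsylssynju" (len 13), cursors c1@6 c2@10, authorship ....11..22...
After op 3 (add_cursor(2)): buffer="ditwsylssynju" (len 13), cursors c3@2 c1@6 c2@10, authorship ....11..22...
After op 4 (move_left): buffer="ditwsylssynju" (len 13), cursors c3@1 c1@5 c2@9, authorship ....11..22...
After op 5 (insert('v')): buffer="dvitwsvylssvynju" (len 16), cursors c3@2 c1@7 c2@12, authorship .3...111..222...
Authorship (.=original, N=cursor N): . 3 . . . 1 1 1 . . 2 2 2 . . .
Index 10: author = 2

Answer: cursor 2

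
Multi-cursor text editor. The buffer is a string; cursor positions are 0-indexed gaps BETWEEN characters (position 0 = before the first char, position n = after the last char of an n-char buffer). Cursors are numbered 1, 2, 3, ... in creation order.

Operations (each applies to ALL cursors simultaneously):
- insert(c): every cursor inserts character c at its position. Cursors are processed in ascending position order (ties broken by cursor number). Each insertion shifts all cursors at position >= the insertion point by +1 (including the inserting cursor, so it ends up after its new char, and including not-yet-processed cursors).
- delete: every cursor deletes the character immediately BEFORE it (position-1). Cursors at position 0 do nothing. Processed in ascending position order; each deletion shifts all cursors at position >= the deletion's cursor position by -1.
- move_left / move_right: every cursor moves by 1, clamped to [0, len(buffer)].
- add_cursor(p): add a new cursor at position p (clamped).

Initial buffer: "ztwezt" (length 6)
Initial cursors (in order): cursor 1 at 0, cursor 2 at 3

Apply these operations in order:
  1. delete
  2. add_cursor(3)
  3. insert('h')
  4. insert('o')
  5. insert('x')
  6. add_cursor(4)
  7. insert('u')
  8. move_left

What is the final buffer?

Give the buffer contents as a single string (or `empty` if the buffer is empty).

After op 1 (delete): buffer="ztezt" (len 5), cursors c1@0 c2@2, authorship .....
After op 2 (add_cursor(3)): buffer="ztezt" (len 5), cursors c1@0 c2@2 c3@3, authorship .....
After op 3 (insert('h')): buffer="hzthehzt" (len 8), cursors c1@1 c2@4 c3@6, authorship 1..2.3..
After op 4 (insert('o')): buffer="hozthoehozt" (len 11), cursors c1@2 c2@6 c3@9, authorship 11..22.33..
After op 5 (insert('x')): buffer="hoxzthoxehoxzt" (len 14), cursors c1@3 c2@8 c3@12, authorship 111..222.333..
After op 6 (add_cursor(4)): buffer="hoxzthoxehoxzt" (len 14), cursors c1@3 c4@4 c2@8 c3@12, authorship 111..222.333..
After op 7 (insert('u')): buffer="hoxuzuthoxuehoxuzt" (len 18), cursors c1@4 c4@6 c2@11 c3@16, authorship 1111.4.2222.3333..
After op 8 (move_left): buffer="hoxuzuthoxuehoxuzt" (len 18), cursors c1@3 c4@5 c2@10 c3@15, authorship 1111.4.2222.3333..

Answer: hoxuzuthoxuehoxuzt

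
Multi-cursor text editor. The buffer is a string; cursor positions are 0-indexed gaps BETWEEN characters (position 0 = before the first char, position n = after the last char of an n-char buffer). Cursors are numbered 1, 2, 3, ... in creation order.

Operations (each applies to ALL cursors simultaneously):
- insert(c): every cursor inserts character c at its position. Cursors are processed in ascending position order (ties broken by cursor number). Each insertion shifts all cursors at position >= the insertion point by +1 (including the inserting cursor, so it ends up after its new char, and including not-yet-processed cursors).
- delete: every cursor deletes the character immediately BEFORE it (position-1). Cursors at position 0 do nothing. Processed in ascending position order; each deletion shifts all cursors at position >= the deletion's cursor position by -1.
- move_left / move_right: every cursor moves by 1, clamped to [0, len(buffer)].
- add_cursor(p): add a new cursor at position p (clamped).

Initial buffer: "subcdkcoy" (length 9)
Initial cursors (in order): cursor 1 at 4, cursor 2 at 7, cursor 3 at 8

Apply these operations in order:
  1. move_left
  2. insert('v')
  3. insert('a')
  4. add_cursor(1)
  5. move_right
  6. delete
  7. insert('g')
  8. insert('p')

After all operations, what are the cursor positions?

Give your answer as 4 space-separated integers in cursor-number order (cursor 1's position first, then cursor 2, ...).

Answer: 8 14 18 3

Derivation:
After op 1 (move_left): buffer="subcdkcoy" (len 9), cursors c1@3 c2@6 c3@7, authorship .........
After op 2 (insert('v')): buffer="subvcdkvcvoy" (len 12), cursors c1@4 c2@8 c3@10, authorship ...1...2.3..
After op 3 (insert('a')): buffer="subvacdkvacvaoy" (len 15), cursors c1@5 c2@10 c3@13, authorship ...11...22.33..
After op 4 (add_cursor(1)): buffer="subvacdkvacvaoy" (len 15), cursors c4@1 c1@5 c2@10 c3@13, authorship ...11...22.33..
After op 5 (move_right): buffer="subvacdkvacvaoy" (len 15), cursors c4@2 c1@6 c2@11 c3@14, authorship ...11...22.33..
After op 6 (delete): buffer="sbvadkvavay" (len 11), cursors c4@1 c1@4 c2@8 c3@10, authorship ..11..2233.
After op 7 (insert('g')): buffer="sgbvagdkvagvagy" (len 15), cursors c4@2 c1@6 c2@11 c3@14, authorship .4.111..222333.
After op 8 (insert('p')): buffer="sgpbvagpdkvagpvagpy" (len 19), cursors c4@3 c1@8 c2@14 c3@18, authorship .44.1111..22223333.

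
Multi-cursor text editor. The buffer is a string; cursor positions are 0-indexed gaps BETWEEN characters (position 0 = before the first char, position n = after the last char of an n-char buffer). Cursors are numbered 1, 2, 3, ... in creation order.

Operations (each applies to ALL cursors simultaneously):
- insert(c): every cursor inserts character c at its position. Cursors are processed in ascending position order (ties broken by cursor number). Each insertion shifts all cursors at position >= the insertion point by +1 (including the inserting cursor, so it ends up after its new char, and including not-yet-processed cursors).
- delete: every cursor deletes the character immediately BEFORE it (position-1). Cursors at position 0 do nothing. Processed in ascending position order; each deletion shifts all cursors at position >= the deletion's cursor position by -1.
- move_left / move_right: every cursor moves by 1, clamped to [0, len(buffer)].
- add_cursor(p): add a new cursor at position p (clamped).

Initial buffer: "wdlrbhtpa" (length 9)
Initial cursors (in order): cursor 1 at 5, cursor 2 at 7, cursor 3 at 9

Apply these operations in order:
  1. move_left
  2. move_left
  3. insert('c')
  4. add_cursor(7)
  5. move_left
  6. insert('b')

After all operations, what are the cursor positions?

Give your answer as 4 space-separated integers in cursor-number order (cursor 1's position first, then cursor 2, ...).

After op 1 (move_left): buffer="wdlrbhtpa" (len 9), cursors c1@4 c2@6 c3@8, authorship .........
After op 2 (move_left): buffer="wdlrbhtpa" (len 9), cursors c1@3 c2@5 c3@7, authorship .........
After op 3 (insert('c')): buffer="wdlcrbchtcpa" (len 12), cursors c1@4 c2@7 c3@10, authorship ...1..2..3..
After op 4 (add_cursor(7)): buffer="wdlcrbchtcpa" (len 12), cursors c1@4 c2@7 c4@7 c3@10, authorship ...1..2..3..
After op 5 (move_left): buffer="wdlcrbchtcpa" (len 12), cursors c1@3 c2@6 c4@6 c3@9, authorship ...1..2..3..
After op 6 (insert('b')): buffer="wdlbcrbbbchtbcpa" (len 16), cursors c1@4 c2@9 c4@9 c3@13, authorship ...11..242..33..

Answer: 4 9 13 9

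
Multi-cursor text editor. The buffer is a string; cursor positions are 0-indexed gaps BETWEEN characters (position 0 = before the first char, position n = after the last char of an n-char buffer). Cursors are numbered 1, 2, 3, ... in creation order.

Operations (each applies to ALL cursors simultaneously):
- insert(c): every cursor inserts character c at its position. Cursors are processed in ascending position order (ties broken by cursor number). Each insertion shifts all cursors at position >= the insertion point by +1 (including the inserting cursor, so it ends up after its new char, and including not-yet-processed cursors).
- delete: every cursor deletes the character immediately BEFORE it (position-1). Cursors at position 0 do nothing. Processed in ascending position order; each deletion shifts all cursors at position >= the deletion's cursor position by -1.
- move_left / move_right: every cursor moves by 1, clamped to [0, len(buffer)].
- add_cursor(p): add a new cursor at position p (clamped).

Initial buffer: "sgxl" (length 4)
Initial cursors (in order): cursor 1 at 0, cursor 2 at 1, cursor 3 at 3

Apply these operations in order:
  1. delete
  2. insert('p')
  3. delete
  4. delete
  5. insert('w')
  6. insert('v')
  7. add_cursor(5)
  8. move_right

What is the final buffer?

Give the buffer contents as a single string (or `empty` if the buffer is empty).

After op 1 (delete): buffer="gl" (len 2), cursors c1@0 c2@0 c3@1, authorship ..
After op 2 (insert('p')): buffer="ppgpl" (len 5), cursors c1@2 c2@2 c3@4, authorship 12.3.
After op 3 (delete): buffer="gl" (len 2), cursors c1@0 c2@0 c3@1, authorship ..
After op 4 (delete): buffer="l" (len 1), cursors c1@0 c2@0 c3@0, authorship .
After op 5 (insert('w')): buffer="wwwl" (len 4), cursors c1@3 c2@3 c3@3, authorship 123.
After op 6 (insert('v')): buffer="wwwvvvl" (len 7), cursors c1@6 c2@6 c3@6, authorship 123123.
After op 7 (add_cursor(5)): buffer="wwwvvvl" (len 7), cursors c4@5 c1@6 c2@6 c3@6, authorship 123123.
After op 8 (move_right): buffer="wwwvvvl" (len 7), cursors c4@6 c1@7 c2@7 c3@7, authorship 123123.

Answer: wwwvvvl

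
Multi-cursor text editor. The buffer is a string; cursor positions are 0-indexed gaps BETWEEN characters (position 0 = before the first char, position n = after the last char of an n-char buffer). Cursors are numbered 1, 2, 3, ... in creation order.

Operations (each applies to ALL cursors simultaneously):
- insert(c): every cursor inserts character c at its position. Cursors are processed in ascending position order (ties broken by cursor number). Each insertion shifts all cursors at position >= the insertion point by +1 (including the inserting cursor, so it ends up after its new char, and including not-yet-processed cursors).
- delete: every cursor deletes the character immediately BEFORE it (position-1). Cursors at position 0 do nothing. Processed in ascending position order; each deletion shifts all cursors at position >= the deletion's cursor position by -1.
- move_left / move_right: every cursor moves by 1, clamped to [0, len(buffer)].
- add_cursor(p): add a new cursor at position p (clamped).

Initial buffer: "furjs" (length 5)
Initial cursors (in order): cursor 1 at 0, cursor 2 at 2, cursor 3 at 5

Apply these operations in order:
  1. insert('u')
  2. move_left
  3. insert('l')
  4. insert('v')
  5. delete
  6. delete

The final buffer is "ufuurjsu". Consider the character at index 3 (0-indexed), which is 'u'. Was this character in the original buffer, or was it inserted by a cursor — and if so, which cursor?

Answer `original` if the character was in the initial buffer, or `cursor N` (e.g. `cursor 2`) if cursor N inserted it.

After op 1 (insert('u')): buffer="ufuurjsu" (len 8), cursors c1@1 c2@4 c3@8, authorship 1..2...3
After op 2 (move_left): buffer="ufuurjsu" (len 8), cursors c1@0 c2@3 c3@7, authorship 1..2...3
After op 3 (insert('l')): buffer="lufulurjslu" (len 11), cursors c1@1 c2@5 c3@10, authorship 11..22...33
After op 4 (insert('v')): buffer="lvufulvurjslvu" (len 14), cursors c1@2 c2@7 c3@13, authorship 111..222...333
After op 5 (delete): buffer="lufulurjslu" (len 11), cursors c1@1 c2@5 c3@10, authorship 11..22...33
After op 6 (delete): buffer="ufuurjsu" (len 8), cursors c1@0 c2@3 c3@7, authorship 1..2...3
Authorship (.=original, N=cursor N): 1 . . 2 . . . 3
Index 3: author = 2

Answer: cursor 2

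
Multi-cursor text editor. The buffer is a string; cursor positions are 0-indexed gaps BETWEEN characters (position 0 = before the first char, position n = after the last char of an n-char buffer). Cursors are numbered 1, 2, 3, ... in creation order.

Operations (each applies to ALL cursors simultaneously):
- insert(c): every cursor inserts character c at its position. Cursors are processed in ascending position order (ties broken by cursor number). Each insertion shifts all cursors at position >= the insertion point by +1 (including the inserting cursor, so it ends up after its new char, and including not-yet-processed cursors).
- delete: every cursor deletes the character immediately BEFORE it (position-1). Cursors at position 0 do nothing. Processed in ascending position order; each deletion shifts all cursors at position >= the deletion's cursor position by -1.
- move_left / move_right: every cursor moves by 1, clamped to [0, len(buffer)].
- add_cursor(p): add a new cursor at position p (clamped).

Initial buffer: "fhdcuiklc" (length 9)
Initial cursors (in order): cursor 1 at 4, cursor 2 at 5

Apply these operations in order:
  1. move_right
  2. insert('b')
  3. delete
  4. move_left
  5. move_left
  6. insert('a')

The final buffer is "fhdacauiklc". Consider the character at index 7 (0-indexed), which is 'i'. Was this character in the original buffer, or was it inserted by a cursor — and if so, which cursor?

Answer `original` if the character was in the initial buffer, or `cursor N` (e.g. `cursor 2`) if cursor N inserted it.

Answer: original

Derivation:
After op 1 (move_right): buffer="fhdcuiklc" (len 9), cursors c1@5 c2@6, authorship .........
After op 2 (insert('b')): buffer="fhdcubibklc" (len 11), cursors c1@6 c2@8, authorship .....1.2...
After op 3 (delete): buffer="fhdcuiklc" (len 9), cursors c1@5 c2@6, authorship .........
After op 4 (move_left): buffer="fhdcuiklc" (len 9), cursors c1@4 c2@5, authorship .........
After op 5 (move_left): buffer="fhdcuiklc" (len 9), cursors c1@3 c2@4, authorship .........
After op 6 (insert('a')): buffer="fhdacauiklc" (len 11), cursors c1@4 c2@6, authorship ...1.2.....
Authorship (.=original, N=cursor N): . . . 1 . 2 . . . . .
Index 7: author = original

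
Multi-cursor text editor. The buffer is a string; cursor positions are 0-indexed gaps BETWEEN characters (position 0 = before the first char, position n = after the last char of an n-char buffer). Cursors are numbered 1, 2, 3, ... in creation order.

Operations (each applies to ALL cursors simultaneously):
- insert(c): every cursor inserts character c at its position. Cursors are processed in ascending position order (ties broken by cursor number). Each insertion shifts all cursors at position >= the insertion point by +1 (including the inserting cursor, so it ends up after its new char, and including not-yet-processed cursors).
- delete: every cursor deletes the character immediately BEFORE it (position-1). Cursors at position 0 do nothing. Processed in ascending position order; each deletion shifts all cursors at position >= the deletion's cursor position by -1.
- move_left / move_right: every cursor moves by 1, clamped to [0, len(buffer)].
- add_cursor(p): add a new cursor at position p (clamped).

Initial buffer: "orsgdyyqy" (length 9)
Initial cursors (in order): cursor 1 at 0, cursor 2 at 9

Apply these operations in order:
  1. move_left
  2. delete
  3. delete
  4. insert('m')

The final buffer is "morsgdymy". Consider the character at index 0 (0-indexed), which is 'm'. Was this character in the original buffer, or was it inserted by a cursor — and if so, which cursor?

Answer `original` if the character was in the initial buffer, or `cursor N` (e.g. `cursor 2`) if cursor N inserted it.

Answer: cursor 1

Derivation:
After op 1 (move_left): buffer="orsgdyyqy" (len 9), cursors c1@0 c2@8, authorship .........
After op 2 (delete): buffer="orsgdyyy" (len 8), cursors c1@0 c2@7, authorship ........
After op 3 (delete): buffer="orsgdyy" (len 7), cursors c1@0 c2@6, authorship .......
After op 4 (insert('m')): buffer="morsgdymy" (len 9), cursors c1@1 c2@8, authorship 1......2.
Authorship (.=original, N=cursor N): 1 . . . . . . 2 .
Index 0: author = 1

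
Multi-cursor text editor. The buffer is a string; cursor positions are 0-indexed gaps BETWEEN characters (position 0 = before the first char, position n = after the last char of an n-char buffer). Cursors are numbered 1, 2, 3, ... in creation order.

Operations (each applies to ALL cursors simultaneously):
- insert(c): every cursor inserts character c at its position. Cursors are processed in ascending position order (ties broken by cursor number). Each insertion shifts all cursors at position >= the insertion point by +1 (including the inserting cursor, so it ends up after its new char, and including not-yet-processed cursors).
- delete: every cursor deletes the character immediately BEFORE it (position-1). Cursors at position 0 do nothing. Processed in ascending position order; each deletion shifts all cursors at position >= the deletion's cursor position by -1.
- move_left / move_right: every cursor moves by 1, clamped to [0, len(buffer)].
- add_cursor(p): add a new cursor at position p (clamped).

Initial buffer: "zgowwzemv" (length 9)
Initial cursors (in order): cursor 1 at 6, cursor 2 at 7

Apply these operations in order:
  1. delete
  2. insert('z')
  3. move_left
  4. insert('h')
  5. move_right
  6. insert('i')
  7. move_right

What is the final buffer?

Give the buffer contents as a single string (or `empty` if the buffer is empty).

After op 1 (delete): buffer="zgowwmv" (len 7), cursors c1@5 c2@5, authorship .......
After op 2 (insert('z')): buffer="zgowwzzmv" (len 9), cursors c1@7 c2@7, authorship .....12..
After op 3 (move_left): buffer="zgowwzzmv" (len 9), cursors c1@6 c2@6, authorship .....12..
After op 4 (insert('h')): buffer="zgowwzhhzmv" (len 11), cursors c1@8 c2@8, authorship .....1122..
After op 5 (move_right): buffer="zgowwzhhzmv" (len 11), cursors c1@9 c2@9, authorship .....1122..
After op 6 (insert('i')): buffer="zgowwzhhziimv" (len 13), cursors c1@11 c2@11, authorship .....112212..
After op 7 (move_right): buffer="zgowwzhhziimv" (len 13), cursors c1@12 c2@12, authorship .....112212..

Answer: zgowwzhhziimv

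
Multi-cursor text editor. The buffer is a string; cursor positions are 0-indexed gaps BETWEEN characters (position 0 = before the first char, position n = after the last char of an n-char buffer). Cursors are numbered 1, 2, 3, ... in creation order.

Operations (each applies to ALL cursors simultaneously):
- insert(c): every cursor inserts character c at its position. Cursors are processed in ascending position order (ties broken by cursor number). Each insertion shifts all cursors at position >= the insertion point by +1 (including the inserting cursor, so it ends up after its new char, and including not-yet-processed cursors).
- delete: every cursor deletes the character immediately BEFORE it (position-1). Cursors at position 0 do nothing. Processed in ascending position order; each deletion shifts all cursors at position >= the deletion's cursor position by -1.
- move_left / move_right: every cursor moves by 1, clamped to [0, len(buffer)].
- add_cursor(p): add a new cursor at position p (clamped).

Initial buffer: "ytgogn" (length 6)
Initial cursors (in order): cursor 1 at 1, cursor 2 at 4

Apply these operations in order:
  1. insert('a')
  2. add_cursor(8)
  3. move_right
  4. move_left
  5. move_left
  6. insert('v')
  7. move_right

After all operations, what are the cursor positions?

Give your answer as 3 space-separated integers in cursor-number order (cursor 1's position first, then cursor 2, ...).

After op 1 (insert('a')): buffer="yatgoagn" (len 8), cursors c1@2 c2@6, authorship .1...2..
After op 2 (add_cursor(8)): buffer="yatgoagn" (len 8), cursors c1@2 c2@6 c3@8, authorship .1...2..
After op 3 (move_right): buffer="yatgoagn" (len 8), cursors c1@3 c2@7 c3@8, authorship .1...2..
After op 4 (move_left): buffer="yatgoagn" (len 8), cursors c1@2 c2@6 c3@7, authorship .1...2..
After op 5 (move_left): buffer="yatgoagn" (len 8), cursors c1@1 c2@5 c3@6, authorship .1...2..
After op 6 (insert('v')): buffer="yvatgovavgn" (len 11), cursors c1@2 c2@7 c3@9, authorship .11...223..
After op 7 (move_right): buffer="yvatgovavgn" (len 11), cursors c1@3 c2@8 c3@10, authorship .11...223..

Answer: 3 8 10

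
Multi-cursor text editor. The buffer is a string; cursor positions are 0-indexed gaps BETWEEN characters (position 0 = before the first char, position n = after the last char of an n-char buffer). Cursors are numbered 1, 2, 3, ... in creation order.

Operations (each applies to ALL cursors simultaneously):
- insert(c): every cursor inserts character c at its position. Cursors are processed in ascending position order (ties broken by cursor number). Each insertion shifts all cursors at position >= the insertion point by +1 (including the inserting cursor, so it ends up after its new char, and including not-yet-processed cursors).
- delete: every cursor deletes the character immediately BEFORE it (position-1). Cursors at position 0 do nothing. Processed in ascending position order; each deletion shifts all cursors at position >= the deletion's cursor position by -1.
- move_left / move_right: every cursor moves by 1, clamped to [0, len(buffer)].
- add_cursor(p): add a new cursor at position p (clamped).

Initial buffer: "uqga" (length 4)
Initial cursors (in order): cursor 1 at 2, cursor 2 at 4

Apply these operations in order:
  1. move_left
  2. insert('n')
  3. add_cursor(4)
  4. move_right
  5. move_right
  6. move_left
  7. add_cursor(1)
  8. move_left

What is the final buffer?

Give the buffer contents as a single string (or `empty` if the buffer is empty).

Answer: unqgna

Derivation:
After op 1 (move_left): buffer="uqga" (len 4), cursors c1@1 c2@3, authorship ....
After op 2 (insert('n')): buffer="unqgna" (len 6), cursors c1@2 c2@5, authorship .1..2.
After op 3 (add_cursor(4)): buffer="unqgna" (len 6), cursors c1@2 c3@4 c2@5, authorship .1..2.
After op 4 (move_right): buffer="unqgna" (len 6), cursors c1@3 c3@5 c2@6, authorship .1..2.
After op 5 (move_right): buffer="unqgna" (len 6), cursors c1@4 c2@6 c3@6, authorship .1..2.
After op 6 (move_left): buffer="unqgna" (len 6), cursors c1@3 c2@5 c3@5, authorship .1..2.
After op 7 (add_cursor(1)): buffer="unqgna" (len 6), cursors c4@1 c1@3 c2@5 c3@5, authorship .1..2.
After op 8 (move_left): buffer="unqgna" (len 6), cursors c4@0 c1@2 c2@4 c3@4, authorship .1..2.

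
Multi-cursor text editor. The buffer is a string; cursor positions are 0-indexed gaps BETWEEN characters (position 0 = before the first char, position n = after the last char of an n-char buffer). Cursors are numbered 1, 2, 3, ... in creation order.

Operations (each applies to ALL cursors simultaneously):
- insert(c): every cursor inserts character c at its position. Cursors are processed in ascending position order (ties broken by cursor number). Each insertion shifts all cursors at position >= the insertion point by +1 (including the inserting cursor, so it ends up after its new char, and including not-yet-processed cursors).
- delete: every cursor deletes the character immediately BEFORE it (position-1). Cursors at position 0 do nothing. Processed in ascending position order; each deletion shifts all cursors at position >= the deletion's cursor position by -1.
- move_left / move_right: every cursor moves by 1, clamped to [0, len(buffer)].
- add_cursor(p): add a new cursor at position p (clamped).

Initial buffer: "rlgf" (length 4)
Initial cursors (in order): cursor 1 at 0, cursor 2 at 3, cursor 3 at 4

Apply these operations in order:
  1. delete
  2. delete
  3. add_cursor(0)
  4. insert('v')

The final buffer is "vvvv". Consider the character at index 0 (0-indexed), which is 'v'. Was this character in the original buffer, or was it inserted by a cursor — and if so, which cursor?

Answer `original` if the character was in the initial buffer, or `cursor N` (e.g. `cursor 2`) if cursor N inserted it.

After op 1 (delete): buffer="rl" (len 2), cursors c1@0 c2@2 c3@2, authorship ..
After op 2 (delete): buffer="" (len 0), cursors c1@0 c2@0 c3@0, authorship 
After op 3 (add_cursor(0)): buffer="" (len 0), cursors c1@0 c2@0 c3@0 c4@0, authorship 
After op 4 (insert('v')): buffer="vvvv" (len 4), cursors c1@4 c2@4 c3@4 c4@4, authorship 1234
Authorship (.=original, N=cursor N): 1 2 3 4
Index 0: author = 1

Answer: cursor 1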